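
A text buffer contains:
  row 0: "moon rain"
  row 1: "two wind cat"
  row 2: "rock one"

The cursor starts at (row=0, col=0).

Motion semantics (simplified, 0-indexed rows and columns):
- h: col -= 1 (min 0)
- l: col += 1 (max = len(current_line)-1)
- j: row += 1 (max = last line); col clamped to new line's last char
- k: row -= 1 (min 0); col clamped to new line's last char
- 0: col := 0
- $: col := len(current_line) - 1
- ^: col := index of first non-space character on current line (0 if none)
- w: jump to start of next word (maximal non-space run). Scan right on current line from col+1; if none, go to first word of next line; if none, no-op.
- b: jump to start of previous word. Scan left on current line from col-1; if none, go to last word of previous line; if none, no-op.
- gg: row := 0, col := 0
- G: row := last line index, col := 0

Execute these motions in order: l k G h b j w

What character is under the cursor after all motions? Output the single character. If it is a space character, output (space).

After 1 (l): row=0 col=1 char='o'
After 2 (k): row=0 col=1 char='o'
After 3 (G): row=2 col=0 char='r'
After 4 (h): row=2 col=0 char='r'
After 5 (b): row=1 col=9 char='c'
After 6 (j): row=2 col=7 char='e'
After 7 (w): row=2 col=7 char='e'

Answer: e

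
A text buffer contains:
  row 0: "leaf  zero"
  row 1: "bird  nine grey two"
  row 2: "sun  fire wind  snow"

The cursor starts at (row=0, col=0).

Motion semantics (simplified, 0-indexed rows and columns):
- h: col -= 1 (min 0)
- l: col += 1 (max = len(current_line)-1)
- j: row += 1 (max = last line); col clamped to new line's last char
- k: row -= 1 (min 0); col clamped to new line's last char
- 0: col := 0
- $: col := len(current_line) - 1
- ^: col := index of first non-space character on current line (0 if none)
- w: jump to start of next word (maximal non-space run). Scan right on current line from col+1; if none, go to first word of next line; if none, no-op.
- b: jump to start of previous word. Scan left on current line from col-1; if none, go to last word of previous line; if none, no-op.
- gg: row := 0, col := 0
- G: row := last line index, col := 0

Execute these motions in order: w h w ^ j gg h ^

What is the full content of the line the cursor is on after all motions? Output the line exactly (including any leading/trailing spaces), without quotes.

After 1 (w): row=0 col=6 char='z'
After 2 (h): row=0 col=5 char='_'
After 3 (w): row=0 col=6 char='z'
After 4 (^): row=0 col=0 char='l'
After 5 (j): row=1 col=0 char='b'
After 6 (gg): row=0 col=0 char='l'
After 7 (h): row=0 col=0 char='l'
After 8 (^): row=0 col=0 char='l'

Answer: leaf  zero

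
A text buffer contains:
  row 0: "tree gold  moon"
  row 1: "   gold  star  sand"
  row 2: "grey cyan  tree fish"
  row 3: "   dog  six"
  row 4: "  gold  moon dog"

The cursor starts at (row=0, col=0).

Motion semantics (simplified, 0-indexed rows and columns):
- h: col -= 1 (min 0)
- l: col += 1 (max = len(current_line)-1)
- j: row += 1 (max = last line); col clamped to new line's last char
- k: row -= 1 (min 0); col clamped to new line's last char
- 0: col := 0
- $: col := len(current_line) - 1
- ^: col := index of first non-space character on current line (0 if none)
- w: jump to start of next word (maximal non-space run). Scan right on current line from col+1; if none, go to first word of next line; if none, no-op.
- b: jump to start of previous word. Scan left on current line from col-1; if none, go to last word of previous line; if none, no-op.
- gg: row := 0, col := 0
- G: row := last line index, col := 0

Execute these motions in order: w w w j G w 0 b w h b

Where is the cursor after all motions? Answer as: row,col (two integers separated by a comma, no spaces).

Answer: 3,8

Derivation:
After 1 (w): row=0 col=5 char='g'
After 2 (w): row=0 col=11 char='m'
After 3 (w): row=1 col=3 char='g'
After 4 (j): row=2 col=3 char='y'
After 5 (G): row=4 col=0 char='_'
After 6 (w): row=4 col=2 char='g'
After 7 (0): row=4 col=0 char='_'
After 8 (b): row=3 col=8 char='s'
After 9 (w): row=4 col=2 char='g'
After 10 (h): row=4 col=1 char='_'
After 11 (b): row=3 col=8 char='s'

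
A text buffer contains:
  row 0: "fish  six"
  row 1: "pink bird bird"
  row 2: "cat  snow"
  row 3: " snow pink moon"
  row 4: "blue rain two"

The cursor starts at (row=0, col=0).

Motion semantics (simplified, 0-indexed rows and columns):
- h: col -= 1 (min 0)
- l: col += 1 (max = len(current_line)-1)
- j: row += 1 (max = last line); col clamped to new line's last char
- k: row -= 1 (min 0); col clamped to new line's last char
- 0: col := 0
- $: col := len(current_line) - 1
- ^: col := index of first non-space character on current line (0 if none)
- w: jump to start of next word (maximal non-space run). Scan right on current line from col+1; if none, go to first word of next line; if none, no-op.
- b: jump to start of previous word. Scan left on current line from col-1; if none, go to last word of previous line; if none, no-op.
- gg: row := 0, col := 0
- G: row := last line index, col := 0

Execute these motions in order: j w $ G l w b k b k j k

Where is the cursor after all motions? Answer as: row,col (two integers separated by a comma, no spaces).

Answer: 1,5

Derivation:
After 1 (j): row=1 col=0 char='p'
After 2 (w): row=1 col=5 char='b'
After 3 ($): row=1 col=13 char='d'
After 4 (G): row=4 col=0 char='b'
After 5 (l): row=4 col=1 char='l'
After 6 (w): row=4 col=5 char='r'
After 7 (b): row=4 col=0 char='b'
After 8 (k): row=3 col=0 char='_'
After 9 (b): row=2 col=5 char='s'
After 10 (k): row=1 col=5 char='b'
After 11 (j): row=2 col=5 char='s'
After 12 (k): row=1 col=5 char='b'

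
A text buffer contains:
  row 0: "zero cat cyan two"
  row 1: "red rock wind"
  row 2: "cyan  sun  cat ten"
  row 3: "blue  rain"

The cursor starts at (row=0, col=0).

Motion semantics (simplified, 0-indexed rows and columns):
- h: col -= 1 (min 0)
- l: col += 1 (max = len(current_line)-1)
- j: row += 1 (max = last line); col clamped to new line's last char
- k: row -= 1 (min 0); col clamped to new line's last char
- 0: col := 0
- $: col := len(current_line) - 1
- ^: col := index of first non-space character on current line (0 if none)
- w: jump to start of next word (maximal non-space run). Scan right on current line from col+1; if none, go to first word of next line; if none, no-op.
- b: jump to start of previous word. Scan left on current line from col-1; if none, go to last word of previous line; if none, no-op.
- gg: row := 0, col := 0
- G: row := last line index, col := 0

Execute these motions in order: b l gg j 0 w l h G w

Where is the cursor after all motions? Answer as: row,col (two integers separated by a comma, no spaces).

Answer: 3,6

Derivation:
After 1 (b): row=0 col=0 char='z'
After 2 (l): row=0 col=1 char='e'
After 3 (gg): row=0 col=0 char='z'
After 4 (j): row=1 col=0 char='r'
After 5 (0): row=1 col=0 char='r'
After 6 (w): row=1 col=4 char='r'
After 7 (l): row=1 col=5 char='o'
After 8 (h): row=1 col=4 char='r'
After 9 (G): row=3 col=0 char='b'
After 10 (w): row=3 col=6 char='r'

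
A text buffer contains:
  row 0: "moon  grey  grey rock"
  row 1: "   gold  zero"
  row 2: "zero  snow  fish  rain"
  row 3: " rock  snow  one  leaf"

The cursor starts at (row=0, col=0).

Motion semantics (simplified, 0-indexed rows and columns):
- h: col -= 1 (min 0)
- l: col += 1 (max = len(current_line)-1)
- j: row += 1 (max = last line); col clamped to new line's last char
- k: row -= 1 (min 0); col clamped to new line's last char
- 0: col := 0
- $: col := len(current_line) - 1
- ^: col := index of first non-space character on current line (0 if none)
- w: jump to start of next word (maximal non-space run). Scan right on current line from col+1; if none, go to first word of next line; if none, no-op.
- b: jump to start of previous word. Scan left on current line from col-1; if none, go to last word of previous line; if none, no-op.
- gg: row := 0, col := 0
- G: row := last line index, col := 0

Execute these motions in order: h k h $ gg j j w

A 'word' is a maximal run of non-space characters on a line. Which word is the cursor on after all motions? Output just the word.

After 1 (h): row=0 col=0 char='m'
After 2 (k): row=0 col=0 char='m'
After 3 (h): row=0 col=0 char='m'
After 4 ($): row=0 col=20 char='k'
After 5 (gg): row=0 col=0 char='m'
After 6 (j): row=1 col=0 char='_'
After 7 (j): row=2 col=0 char='z'
After 8 (w): row=2 col=6 char='s'

Answer: snow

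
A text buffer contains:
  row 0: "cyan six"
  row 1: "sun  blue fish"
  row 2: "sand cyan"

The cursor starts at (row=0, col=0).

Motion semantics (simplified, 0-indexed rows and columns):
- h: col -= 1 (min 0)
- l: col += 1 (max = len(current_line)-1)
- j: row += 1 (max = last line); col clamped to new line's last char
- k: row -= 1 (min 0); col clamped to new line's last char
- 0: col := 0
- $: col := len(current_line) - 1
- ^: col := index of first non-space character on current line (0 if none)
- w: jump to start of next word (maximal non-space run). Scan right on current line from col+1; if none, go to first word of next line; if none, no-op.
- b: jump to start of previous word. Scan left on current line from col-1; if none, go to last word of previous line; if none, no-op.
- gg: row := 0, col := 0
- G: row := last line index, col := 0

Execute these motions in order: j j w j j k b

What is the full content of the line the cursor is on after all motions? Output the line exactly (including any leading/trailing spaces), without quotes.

Answer: sun  blue fish

Derivation:
After 1 (j): row=1 col=0 char='s'
After 2 (j): row=2 col=0 char='s'
After 3 (w): row=2 col=5 char='c'
After 4 (j): row=2 col=5 char='c'
After 5 (j): row=2 col=5 char='c'
After 6 (k): row=1 col=5 char='b'
After 7 (b): row=1 col=0 char='s'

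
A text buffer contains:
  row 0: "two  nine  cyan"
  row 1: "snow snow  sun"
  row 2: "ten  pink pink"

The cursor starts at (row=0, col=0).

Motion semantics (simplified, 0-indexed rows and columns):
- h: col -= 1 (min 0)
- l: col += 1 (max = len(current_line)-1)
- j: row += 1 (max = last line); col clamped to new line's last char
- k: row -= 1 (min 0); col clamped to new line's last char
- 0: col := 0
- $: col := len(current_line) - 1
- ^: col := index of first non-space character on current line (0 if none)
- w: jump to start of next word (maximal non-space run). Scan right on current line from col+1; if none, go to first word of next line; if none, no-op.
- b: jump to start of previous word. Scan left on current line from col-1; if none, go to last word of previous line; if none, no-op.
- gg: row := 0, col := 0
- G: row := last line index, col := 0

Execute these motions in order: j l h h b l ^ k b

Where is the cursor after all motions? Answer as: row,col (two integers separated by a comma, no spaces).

Answer: 0,0

Derivation:
After 1 (j): row=1 col=0 char='s'
After 2 (l): row=1 col=1 char='n'
After 3 (h): row=1 col=0 char='s'
After 4 (h): row=1 col=0 char='s'
After 5 (b): row=0 col=11 char='c'
After 6 (l): row=0 col=12 char='y'
After 7 (^): row=0 col=0 char='t'
After 8 (k): row=0 col=0 char='t'
After 9 (b): row=0 col=0 char='t'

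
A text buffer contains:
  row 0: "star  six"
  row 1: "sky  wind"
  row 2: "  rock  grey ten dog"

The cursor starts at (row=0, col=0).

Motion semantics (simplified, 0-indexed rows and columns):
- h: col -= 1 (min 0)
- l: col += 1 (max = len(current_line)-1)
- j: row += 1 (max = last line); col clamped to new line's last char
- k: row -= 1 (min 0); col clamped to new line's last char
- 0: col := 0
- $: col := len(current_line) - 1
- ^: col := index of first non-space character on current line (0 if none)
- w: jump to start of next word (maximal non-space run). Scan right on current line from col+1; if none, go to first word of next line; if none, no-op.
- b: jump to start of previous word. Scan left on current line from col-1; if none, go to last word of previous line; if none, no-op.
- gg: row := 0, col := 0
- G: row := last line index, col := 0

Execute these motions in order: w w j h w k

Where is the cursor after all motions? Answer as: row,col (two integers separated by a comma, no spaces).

After 1 (w): row=0 col=6 char='s'
After 2 (w): row=1 col=0 char='s'
After 3 (j): row=2 col=0 char='_'
After 4 (h): row=2 col=0 char='_'
After 5 (w): row=2 col=2 char='r'
After 6 (k): row=1 col=2 char='y'

Answer: 1,2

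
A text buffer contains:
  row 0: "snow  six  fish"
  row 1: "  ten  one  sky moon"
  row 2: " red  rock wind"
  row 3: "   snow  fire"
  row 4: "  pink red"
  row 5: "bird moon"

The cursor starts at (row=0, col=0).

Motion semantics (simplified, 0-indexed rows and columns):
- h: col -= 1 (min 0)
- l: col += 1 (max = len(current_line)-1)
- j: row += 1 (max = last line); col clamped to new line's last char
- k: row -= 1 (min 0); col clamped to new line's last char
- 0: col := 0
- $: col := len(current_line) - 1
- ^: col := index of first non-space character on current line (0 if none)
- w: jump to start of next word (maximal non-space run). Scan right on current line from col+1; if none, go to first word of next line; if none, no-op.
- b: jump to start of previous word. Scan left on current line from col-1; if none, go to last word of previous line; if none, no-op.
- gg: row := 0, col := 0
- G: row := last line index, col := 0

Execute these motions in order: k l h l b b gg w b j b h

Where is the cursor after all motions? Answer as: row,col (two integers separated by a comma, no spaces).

Answer: 0,10

Derivation:
After 1 (k): row=0 col=0 char='s'
After 2 (l): row=0 col=1 char='n'
After 3 (h): row=0 col=0 char='s'
After 4 (l): row=0 col=1 char='n'
After 5 (b): row=0 col=0 char='s'
After 6 (b): row=0 col=0 char='s'
After 7 (gg): row=0 col=0 char='s'
After 8 (w): row=0 col=6 char='s'
After 9 (b): row=0 col=0 char='s'
After 10 (j): row=1 col=0 char='_'
After 11 (b): row=0 col=11 char='f'
After 12 (h): row=0 col=10 char='_'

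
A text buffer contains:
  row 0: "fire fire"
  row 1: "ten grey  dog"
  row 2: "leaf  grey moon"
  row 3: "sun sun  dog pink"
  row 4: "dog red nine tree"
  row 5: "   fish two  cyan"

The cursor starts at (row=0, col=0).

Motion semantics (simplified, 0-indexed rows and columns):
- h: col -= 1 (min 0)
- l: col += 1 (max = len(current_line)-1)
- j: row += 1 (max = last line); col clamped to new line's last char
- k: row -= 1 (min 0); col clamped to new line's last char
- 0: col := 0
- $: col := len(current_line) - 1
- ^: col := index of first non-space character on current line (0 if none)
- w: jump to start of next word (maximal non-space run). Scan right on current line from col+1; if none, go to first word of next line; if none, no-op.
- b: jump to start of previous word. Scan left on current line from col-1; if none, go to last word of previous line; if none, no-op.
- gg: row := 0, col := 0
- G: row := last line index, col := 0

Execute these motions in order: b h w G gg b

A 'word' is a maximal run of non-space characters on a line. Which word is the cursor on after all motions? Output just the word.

After 1 (b): row=0 col=0 char='f'
After 2 (h): row=0 col=0 char='f'
After 3 (w): row=0 col=5 char='f'
After 4 (G): row=5 col=0 char='_'
After 5 (gg): row=0 col=0 char='f'
After 6 (b): row=0 col=0 char='f'

Answer: fire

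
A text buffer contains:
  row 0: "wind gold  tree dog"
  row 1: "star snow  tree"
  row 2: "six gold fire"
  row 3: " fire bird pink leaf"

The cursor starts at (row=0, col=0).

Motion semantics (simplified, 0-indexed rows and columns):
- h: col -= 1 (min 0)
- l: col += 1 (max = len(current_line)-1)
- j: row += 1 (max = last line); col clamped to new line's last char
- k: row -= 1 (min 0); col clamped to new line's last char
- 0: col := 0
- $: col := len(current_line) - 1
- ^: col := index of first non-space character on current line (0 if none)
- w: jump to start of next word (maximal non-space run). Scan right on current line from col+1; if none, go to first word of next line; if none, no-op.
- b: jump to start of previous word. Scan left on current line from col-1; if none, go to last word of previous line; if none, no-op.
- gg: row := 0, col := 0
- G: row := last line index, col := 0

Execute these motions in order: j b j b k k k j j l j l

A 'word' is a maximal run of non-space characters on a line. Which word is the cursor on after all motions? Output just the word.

Answer: pink

Derivation:
After 1 (j): row=1 col=0 char='s'
After 2 (b): row=0 col=16 char='d'
After 3 (j): row=1 col=14 char='e'
After 4 (b): row=1 col=11 char='t'
After 5 (k): row=0 col=11 char='t'
After 6 (k): row=0 col=11 char='t'
After 7 (k): row=0 col=11 char='t'
After 8 (j): row=1 col=11 char='t'
After 9 (j): row=2 col=11 char='r'
After 10 (l): row=2 col=12 char='e'
After 11 (j): row=3 col=12 char='i'
After 12 (l): row=3 col=13 char='n'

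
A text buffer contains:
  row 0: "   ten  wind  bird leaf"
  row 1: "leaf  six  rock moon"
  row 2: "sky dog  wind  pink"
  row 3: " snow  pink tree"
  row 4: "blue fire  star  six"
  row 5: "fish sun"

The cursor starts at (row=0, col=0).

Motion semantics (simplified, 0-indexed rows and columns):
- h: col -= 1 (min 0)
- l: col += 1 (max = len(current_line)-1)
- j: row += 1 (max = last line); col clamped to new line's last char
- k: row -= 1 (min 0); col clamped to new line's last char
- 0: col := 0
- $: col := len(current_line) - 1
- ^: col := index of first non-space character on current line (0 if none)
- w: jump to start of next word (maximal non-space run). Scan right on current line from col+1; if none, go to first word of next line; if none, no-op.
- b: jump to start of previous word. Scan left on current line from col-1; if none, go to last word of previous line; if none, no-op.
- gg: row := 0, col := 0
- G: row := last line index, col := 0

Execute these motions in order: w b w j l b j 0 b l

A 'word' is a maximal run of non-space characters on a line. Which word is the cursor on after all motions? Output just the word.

After 1 (w): row=0 col=3 char='t'
After 2 (b): row=0 col=3 char='t'
After 3 (w): row=0 col=8 char='w'
After 4 (j): row=1 col=8 char='x'
After 5 (l): row=1 col=9 char='_'
After 6 (b): row=1 col=6 char='s'
After 7 (j): row=2 col=6 char='g'
After 8 (0): row=2 col=0 char='s'
After 9 (b): row=1 col=16 char='m'
After 10 (l): row=1 col=17 char='o'

Answer: moon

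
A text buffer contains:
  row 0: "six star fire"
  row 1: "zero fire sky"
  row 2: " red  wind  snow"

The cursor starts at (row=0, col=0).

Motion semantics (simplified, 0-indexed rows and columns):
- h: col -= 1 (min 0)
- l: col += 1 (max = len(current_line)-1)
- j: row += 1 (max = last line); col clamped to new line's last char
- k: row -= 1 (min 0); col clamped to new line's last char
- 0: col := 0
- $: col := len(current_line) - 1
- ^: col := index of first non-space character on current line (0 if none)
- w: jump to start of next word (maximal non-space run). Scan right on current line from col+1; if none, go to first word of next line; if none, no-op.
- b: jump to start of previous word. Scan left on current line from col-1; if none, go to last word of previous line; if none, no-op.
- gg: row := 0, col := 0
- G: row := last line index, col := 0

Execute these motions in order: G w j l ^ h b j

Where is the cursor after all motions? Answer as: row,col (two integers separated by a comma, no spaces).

After 1 (G): row=2 col=0 char='_'
After 2 (w): row=2 col=1 char='r'
After 3 (j): row=2 col=1 char='r'
After 4 (l): row=2 col=2 char='e'
After 5 (^): row=2 col=1 char='r'
After 6 (h): row=2 col=0 char='_'
After 7 (b): row=1 col=10 char='s'
After 8 (j): row=2 col=10 char='_'

Answer: 2,10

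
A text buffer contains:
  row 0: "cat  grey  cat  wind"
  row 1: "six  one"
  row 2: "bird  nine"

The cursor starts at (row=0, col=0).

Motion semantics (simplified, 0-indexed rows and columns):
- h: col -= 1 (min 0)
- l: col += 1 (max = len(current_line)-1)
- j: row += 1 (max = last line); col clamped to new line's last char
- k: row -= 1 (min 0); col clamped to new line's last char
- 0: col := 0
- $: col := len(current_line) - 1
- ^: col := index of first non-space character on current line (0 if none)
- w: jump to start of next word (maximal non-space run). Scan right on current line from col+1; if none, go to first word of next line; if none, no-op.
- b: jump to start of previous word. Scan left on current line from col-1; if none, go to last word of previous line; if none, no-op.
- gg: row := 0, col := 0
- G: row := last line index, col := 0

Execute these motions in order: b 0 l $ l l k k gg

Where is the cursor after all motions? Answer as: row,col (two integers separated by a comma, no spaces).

After 1 (b): row=0 col=0 char='c'
After 2 (0): row=0 col=0 char='c'
After 3 (l): row=0 col=1 char='a'
After 4 ($): row=0 col=19 char='d'
After 5 (l): row=0 col=19 char='d'
After 6 (l): row=0 col=19 char='d'
After 7 (k): row=0 col=19 char='d'
After 8 (k): row=0 col=19 char='d'
After 9 (gg): row=0 col=0 char='c'

Answer: 0,0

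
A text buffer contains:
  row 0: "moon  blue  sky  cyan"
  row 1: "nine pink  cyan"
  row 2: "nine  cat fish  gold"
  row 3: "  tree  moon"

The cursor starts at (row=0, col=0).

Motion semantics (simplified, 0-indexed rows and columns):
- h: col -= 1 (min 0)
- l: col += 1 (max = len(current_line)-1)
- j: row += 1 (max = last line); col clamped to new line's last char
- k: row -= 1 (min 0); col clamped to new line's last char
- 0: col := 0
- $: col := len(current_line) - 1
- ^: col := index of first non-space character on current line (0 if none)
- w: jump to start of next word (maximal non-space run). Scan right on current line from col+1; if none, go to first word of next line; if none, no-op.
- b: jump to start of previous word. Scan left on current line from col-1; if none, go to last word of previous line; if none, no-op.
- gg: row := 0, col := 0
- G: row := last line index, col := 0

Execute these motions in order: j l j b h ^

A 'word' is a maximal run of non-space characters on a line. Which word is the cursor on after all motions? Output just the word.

Answer: nine

Derivation:
After 1 (j): row=1 col=0 char='n'
After 2 (l): row=1 col=1 char='i'
After 3 (j): row=2 col=1 char='i'
After 4 (b): row=2 col=0 char='n'
After 5 (h): row=2 col=0 char='n'
After 6 (^): row=2 col=0 char='n'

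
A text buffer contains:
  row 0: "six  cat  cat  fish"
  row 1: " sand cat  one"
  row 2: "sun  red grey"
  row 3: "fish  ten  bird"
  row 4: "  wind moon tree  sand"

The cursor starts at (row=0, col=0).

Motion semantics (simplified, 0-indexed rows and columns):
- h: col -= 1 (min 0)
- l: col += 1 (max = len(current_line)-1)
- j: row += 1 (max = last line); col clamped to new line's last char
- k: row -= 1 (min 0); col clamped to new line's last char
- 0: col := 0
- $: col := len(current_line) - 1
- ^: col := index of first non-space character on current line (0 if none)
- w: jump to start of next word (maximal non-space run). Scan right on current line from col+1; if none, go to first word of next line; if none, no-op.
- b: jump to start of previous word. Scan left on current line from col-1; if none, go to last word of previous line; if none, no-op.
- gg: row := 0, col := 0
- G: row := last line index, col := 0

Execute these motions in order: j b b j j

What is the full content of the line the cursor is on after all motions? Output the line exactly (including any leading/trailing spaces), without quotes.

After 1 (j): row=1 col=0 char='_'
After 2 (b): row=0 col=15 char='f'
After 3 (b): row=0 col=10 char='c'
After 4 (j): row=1 col=10 char='_'
After 5 (j): row=2 col=10 char='r'

Answer: sun  red grey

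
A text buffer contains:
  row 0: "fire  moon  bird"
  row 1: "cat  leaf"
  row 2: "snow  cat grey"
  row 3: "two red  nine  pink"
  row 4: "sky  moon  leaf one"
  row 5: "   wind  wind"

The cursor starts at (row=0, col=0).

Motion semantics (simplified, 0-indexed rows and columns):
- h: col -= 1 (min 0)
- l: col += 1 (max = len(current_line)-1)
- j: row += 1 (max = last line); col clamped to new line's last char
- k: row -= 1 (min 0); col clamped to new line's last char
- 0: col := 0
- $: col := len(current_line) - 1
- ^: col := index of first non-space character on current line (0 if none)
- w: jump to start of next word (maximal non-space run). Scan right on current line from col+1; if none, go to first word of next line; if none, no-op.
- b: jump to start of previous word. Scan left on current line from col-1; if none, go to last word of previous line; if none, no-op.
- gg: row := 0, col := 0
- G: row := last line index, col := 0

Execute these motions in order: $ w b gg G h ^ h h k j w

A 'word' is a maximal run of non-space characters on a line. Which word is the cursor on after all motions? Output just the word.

Answer: wind

Derivation:
After 1 ($): row=0 col=15 char='d'
After 2 (w): row=1 col=0 char='c'
After 3 (b): row=0 col=12 char='b'
After 4 (gg): row=0 col=0 char='f'
After 5 (G): row=5 col=0 char='_'
After 6 (h): row=5 col=0 char='_'
After 7 (^): row=5 col=3 char='w'
After 8 (h): row=5 col=2 char='_'
After 9 (h): row=5 col=1 char='_'
After 10 (k): row=4 col=1 char='k'
After 11 (j): row=5 col=1 char='_'
After 12 (w): row=5 col=3 char='w'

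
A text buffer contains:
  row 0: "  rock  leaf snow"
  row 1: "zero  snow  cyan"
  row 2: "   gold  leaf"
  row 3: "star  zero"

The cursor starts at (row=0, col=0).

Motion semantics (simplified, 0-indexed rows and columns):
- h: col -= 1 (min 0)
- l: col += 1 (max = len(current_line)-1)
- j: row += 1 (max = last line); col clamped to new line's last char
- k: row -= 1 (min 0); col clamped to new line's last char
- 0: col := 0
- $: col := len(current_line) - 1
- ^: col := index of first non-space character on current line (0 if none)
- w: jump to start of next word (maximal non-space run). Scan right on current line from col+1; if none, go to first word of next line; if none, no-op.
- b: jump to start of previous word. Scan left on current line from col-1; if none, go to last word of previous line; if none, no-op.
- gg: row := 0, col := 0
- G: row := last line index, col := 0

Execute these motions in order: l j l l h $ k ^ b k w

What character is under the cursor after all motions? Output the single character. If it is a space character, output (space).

Answer: l

Derivation:
After 1 (l): row=0 col=1 char='_'
After 2 (j): row=1 col=1 char='e'
After 3 (l): row=1 col=2 char='r'
After 4 (l): row=1 col=3 char='o'
After 5 (h): row=1 col=2 char='r'
After 6 ($): row=1 col=15 char='n'
After 7 (k): row=0 col=15 char='o'
After 8 (^): row=0 col=2 char='r'
After 9 (b): row=0 col=2 char='r'
After 10 (k): row=0 col=2 char='r'
After 11 (w): row=0 col=8 char='l'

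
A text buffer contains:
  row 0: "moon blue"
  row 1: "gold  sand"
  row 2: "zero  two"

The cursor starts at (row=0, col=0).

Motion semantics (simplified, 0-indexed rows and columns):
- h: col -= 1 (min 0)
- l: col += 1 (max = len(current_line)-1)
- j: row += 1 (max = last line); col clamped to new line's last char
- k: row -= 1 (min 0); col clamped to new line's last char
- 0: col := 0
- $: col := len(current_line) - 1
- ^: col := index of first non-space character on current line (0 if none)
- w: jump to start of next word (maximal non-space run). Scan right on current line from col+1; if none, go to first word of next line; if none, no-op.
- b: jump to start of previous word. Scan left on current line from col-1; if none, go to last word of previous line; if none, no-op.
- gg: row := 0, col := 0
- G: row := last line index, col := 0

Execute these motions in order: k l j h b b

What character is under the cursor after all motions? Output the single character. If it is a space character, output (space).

Answer: m

Derivation:
After 1 (k): row=0 col=0 char='m'
After 2 (l): row=0 col=1 char='o'
After 3 (j): row=1 col=1 char='o'
After 4 (h): row=1 col=0 char='g'
After 5 (b): row=0 col=5 char='b'
After 6 (b): row=0 col=0 char='m'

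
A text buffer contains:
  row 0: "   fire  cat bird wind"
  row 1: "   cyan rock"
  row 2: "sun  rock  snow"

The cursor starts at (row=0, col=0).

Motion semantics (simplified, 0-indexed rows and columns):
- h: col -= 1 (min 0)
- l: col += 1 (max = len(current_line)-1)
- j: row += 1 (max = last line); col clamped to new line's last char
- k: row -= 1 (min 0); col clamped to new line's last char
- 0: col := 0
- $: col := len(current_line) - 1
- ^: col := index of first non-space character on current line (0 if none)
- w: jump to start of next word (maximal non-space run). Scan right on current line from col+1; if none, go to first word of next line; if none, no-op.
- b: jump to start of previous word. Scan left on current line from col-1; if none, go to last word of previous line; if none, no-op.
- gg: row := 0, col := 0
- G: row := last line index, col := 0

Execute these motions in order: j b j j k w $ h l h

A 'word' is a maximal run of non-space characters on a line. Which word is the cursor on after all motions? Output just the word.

After 1 (j): row=1 col=0 char='_'
After 2 (b): row=0 col=18 char='w'
After 3 (j): row=1 col=11 char='k'
After 4 (j): row=2 col=11 char='s'
After 5 (k): row=1 col=11 char='k'
After 6 (w): row=2 col=0 char='s'
After 7 ($): row=2 col=14 char='w'
After 8 (h): row=2 col=13 char='o'
After 9 (l): row=2 col=14 char='w'
After 10 (h): row=2 col=13 char='o'

Answer: snow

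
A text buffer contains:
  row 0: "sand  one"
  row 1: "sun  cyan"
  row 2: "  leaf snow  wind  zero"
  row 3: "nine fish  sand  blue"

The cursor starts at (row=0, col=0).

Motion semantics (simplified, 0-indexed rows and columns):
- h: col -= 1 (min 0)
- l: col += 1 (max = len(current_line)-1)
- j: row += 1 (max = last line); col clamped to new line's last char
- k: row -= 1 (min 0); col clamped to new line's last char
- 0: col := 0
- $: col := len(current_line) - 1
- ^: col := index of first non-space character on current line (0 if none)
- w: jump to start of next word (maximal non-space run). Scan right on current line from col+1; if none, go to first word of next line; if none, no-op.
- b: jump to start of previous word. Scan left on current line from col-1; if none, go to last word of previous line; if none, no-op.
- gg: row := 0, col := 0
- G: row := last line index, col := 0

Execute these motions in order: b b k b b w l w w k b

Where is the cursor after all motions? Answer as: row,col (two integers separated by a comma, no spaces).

Answer: 0,0

Derivation:
After 1 (b): row=0 col=0 char='s'
After 2 (b): row=0 col=0 char='s'
After 3 (k): row=0 col=0 char='s'
After 4 (b): row=0 col=0 char='s'
After 5 (b): row=0 col=0 char='s'
After 6 (w): row=0 col=6 char='o'
After 7 (l): row=0 col=7 char='n'
After 8 (w): row=1 col=0 char='s'
After 9 (w): row=1 col=5 char='c'
After 10 (k): row=0 col=5 char='_'
After 11 (b): row=0 col=0 char='s'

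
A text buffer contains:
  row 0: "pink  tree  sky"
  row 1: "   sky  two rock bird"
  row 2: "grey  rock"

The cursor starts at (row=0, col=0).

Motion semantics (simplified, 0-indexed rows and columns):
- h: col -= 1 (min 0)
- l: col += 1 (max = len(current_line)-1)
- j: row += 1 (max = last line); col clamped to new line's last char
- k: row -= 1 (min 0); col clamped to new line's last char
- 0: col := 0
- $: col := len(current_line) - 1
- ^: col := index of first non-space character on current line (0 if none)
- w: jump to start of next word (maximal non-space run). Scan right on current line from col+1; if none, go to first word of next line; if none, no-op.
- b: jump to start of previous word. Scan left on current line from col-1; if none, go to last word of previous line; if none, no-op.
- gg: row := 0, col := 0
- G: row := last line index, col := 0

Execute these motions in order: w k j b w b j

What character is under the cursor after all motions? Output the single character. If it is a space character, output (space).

Answer: y

Derivation:
After 1 (w): row=0 col=6 char='t'
After 2 (k): row=0 col=6 char='t'
After 3 (j): row=1 col=6 char='_'
After 4 (b): row=1 col=3 char='s'
After 5 (w): row=1 col=8 char='t'
After 6 (b): row=1 col=3 char='s'
After 7 (j): row=2 col=3 char='y'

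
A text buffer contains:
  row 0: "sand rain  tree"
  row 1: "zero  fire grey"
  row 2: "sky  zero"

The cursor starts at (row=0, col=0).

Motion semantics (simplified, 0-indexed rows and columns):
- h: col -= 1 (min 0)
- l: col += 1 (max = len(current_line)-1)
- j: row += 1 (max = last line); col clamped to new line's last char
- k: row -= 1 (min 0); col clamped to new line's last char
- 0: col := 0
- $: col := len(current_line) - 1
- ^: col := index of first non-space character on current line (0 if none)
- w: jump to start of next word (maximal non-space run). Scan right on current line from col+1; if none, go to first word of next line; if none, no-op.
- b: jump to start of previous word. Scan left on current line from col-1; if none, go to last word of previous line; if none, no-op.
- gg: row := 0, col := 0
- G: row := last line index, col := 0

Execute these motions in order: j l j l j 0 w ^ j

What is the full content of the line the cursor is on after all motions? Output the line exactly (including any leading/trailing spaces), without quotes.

After 1 (j): row=1 col=0 char='z'
After 2 (l): row=1 col=1 char='e'
After 3 (j): row=2 col=1 char='k'
After 4 (l): row=2 col=2 char='y'
After 5 (j): row=2 col=2 char='y'
After 6 (0): row=2 col=0 char='s'
After 7 (w): row=2 col=5 char='z'
After 8 (^): row=2 col=0 char='s'
After 9 (j): row=2 col=0 char='s'

Answer: sky  zero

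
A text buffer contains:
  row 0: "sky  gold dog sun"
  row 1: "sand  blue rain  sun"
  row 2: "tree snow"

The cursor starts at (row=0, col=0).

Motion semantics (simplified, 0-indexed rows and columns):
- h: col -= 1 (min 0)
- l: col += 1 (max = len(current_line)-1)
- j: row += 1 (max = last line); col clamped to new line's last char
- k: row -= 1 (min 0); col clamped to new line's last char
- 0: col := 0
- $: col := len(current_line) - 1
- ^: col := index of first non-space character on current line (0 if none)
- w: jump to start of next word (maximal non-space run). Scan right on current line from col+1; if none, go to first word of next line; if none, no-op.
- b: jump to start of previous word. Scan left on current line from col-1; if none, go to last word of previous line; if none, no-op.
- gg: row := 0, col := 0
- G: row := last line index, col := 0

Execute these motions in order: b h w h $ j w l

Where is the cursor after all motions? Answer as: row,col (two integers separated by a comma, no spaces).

After 1 (b): row=0 col=0 char='s'
After 2 (h): row=0 col=0 char='s'
After 3 (w): row=0 col=5 char='g'
After 4 (h): row=0 col=4 char='_'
After 5 ($): row=0 col=16 char='n'
After 6 (j): row=1 col=16 char='_'
After 7 (w): row=1 col=17 char='s'
After 8 (l): row=1 col=18 char='u'

Answer: 1,18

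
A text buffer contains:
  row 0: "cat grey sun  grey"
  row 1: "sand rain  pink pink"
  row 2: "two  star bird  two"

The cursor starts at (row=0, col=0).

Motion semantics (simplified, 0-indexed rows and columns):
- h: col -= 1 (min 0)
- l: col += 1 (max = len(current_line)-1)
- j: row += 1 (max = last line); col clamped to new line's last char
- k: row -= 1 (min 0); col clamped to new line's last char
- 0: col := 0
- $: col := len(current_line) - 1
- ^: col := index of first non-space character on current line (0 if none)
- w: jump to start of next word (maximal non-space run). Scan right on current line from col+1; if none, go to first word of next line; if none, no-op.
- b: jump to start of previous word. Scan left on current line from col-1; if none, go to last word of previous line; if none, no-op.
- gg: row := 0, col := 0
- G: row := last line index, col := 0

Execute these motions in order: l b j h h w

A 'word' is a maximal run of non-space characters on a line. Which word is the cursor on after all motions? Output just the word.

Answer: rain

Derivation:
After 1 (l): row=0 col=1 char='a'
After 2 (b): row=0 col=0 char='c'
After 3 (j): row=1 col=0 char='s'
After 4 (h): row=1 col=0 char='s'
After 5 (h): row=1 col=0 char='s'
After 6 (w): row=1 col=5 char='r'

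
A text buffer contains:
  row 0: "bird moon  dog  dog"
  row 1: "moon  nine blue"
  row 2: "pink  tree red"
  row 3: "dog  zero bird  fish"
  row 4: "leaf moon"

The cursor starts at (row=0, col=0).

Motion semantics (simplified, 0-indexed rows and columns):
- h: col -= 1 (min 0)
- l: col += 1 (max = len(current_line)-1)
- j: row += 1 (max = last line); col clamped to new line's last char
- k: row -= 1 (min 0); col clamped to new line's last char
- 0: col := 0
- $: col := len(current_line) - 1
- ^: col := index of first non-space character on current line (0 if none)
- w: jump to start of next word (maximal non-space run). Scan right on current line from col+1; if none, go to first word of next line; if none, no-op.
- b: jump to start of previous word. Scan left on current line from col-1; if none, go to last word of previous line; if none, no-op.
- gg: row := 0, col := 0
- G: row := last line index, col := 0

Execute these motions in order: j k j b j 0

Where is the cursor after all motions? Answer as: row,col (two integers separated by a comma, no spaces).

After 1 (j): row=1 col=0 char='m'
After 2 (k): row=0 col=0 char='b'
After 3 (j): row=1 col=0 char='m'
After 4 (b): row=0 col=16 char='d'
After 5 (j): row=1 col=14 char='e'
After 6 (0): row=1 col=0 char='m'

Answer: 1,0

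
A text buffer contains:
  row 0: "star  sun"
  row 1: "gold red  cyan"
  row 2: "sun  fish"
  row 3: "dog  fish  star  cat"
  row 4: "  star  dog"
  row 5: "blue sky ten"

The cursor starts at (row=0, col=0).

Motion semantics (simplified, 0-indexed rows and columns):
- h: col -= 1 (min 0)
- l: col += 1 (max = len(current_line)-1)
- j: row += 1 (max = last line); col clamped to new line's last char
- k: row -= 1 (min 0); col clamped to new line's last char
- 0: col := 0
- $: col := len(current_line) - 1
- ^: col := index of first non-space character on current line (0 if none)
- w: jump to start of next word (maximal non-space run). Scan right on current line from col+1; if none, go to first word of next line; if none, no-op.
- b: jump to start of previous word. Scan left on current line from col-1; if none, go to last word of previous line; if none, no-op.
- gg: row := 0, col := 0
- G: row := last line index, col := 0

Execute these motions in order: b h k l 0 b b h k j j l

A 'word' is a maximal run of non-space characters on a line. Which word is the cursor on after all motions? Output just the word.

Answer: sun

Derivation:
After 1 (b): row=0 col=0 char='s'
After 2 (h): row=0 col=0 char='s'
After 3 (k): row=0 col=0 char='s'
After 4 (l): row=0 col=1 char='t'
After 5 (0): row=0 col=0 char='s'
After 6 (b): row=0 col=0 char='s'
After 7 (b): row=0 col=0 char='s'
After 8 (h): row=0 col=0 char='s'
After 9 (k): row=0 col=0 char='s'
After 10 (j): row=1 col=0 char='g'
After 11 (j): row=2 col=0 char='s'
After 12 (l): row=2 col=1 char='u'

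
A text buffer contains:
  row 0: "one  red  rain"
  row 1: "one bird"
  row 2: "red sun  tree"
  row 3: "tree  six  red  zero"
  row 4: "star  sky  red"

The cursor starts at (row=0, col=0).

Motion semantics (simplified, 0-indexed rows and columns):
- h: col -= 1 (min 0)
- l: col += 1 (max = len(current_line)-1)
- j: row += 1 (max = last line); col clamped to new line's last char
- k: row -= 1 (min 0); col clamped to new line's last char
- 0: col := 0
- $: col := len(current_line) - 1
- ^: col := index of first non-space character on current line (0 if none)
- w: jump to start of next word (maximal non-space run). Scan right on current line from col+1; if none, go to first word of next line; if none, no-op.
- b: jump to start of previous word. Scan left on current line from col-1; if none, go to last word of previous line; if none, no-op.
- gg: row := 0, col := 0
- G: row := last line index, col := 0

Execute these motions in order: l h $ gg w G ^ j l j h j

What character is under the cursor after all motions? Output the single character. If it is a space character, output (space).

After 1 (l): row=0 col=1 char='n'
After 2 (h): row=0 col=0 char='o'
After 3 ($): row=0 col=13 char='n'
After 4 (gg): row=0 col=0 char='o'
After 5 (w): row=0 col=5 char='r'
After 6 (G): row=4 col=0 char='s'
After 7 (^): row=4 col=0 char='s'
After 8 (j): row=4 col=0 char='s'
After 9 (l): row=4 col=1 char='t'
After 10 (j): row=4 col=1 char='t'
After 11 (h): row=4 col=0 char='s'
After 12 (j): row=4 col=0 char='s'

Answer: s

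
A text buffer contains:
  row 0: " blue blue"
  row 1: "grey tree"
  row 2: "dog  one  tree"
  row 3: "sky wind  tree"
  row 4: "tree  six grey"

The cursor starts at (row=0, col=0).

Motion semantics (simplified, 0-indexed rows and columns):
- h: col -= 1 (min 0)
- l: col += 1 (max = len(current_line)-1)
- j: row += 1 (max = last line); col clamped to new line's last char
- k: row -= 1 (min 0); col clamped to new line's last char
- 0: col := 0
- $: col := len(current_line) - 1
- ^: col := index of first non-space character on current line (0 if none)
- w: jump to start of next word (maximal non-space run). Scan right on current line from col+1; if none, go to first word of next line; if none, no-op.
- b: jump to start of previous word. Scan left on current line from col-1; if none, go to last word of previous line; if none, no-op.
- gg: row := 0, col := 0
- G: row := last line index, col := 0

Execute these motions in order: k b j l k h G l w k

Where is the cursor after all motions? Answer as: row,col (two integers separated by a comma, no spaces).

After 1 (k): row=0 col=0 char='_'
After 2 (b): row=0 col=0 char='_'
After 3 (j): row=1 col=0 char='g'
After 4 (l): row=1 col=1 char='r'
After 5 (k): row=0 col=1 char='b'
After 6 (h): row=0 col=0 char='_'
After 7 (G): row=4 col=0 char='t'
After 8 (l): row=4 col=1 char='r'
After 9 (w): row=4 col=6 char='s'
After 10 (k): row=3 col=6 char='n'

Answer: 3,6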